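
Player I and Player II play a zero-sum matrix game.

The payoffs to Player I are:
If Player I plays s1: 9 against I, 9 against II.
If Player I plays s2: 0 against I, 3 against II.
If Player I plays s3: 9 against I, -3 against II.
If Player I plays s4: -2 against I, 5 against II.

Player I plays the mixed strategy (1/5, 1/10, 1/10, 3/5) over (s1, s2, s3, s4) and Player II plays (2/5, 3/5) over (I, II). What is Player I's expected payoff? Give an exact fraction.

87/25

Against (2/5, 3/5), each row's expected payoff is s1: 9; s2: 9/5; s3: 9/5; s4: 11/5.
Taking the (1/5, 1/10, 1/10, 3/5)-weighted average: (1/5)·(9) + (1/10)·(9/5) + (1/10)·(9/5) + (3/5)·(11/5) = 87/25.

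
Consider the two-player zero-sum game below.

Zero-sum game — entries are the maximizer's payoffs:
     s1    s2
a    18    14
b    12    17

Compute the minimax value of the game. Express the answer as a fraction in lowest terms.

Row minima are 14 and 12, so the maximizer's maximin is 14; column maxima are 18 and 17, so the minimizer's minimax is 17. These differ, so the equilibrium is in mixed strategies.
Let the maximizer play a with probability p. The minimizer is indifferent when 18p + 12(1−p) = 14p + 17(1−p), giving p = 5/9.
Let the minimizer play s1 with probability q. The maximizer is indifferent when 18q + 14(1−q) = 12q + 17(1−q), giving q = 1/3.
The value is 18·(1/3) + (14)·(2/3) = 46/3.

46/3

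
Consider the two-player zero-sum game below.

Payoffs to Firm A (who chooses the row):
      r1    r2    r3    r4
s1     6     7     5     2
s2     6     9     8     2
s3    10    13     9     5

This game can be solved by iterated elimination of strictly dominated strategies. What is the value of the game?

Row s2 is strictly dominated by row s3 (10>6, 13>9, 9>8, 5>2); eliminate s2.
Column r2 is strictly dominated by r1 for Firm B (6<7, 10<13); eliminate r2.
Row s1 is strictly dominated by row s3 (10>6, 9>5, 5>2); eliminate s1.
Column r1 is strictly dominated by r3 for Firm B (9<10); eliminate r1.
Column r3 is strictly dominated by r4 for Firm B (5<9); eliminate r3.
Only (s3, r4) remains, with payoff 5.

5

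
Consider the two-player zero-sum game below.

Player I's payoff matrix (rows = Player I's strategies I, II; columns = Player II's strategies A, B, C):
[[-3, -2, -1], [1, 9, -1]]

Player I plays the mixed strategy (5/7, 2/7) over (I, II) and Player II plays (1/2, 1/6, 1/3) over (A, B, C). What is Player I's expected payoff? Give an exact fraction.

Against (1/2, 1/6, 1/3), each row's expected payoff is I: -13/6; II: 5/3.
Taking the (5/7, 2/7)-weighted average: (5/7)·(-13/6) + (2/7)·(5/3) = -15/14.

-15/14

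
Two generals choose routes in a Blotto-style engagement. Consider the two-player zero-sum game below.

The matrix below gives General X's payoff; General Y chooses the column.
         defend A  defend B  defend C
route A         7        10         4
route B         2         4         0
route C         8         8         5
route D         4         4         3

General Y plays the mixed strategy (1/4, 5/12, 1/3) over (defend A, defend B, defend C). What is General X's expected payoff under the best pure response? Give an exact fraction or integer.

route A: (7)·(1/4) + (10)·(5/12) + (4)·(1/3) = 29/4.
route B: (2)·(1/4) + (4)·(5/12) + (0)·(1/3) = 13/6.
route C: (8)·(1/4) + (8)·(5/12) + (5)·(1/3) = 7.
route D: (4)·(1/4) + (4)·(5/12) + (3)·(1/3) = 11/3.
The best pure response is route A with expected payoff 29/4.

29/4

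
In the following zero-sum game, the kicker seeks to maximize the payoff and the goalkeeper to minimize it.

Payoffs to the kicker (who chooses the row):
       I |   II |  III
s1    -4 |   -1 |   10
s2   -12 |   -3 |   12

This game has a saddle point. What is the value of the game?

-4

Row minima: -4, -12 → the kicker's maximin is -4.
Column maxima: -4, -1, 12 → the goalkeeper's minimax is -4.
They coincide at (s1, I), so the value is -4.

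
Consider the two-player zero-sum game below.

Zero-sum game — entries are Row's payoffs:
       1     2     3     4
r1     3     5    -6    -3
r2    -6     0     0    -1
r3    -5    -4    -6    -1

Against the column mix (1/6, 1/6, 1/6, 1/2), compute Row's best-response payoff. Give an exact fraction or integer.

r1: (3)·(1/6) + (5)·(1/6) + (-6)·(1/6) + (-3)·(1/2) = -7/6.
r2: (-6)·(1/6) + (0)·(1/6) + (0)·(1/6) + (-1)·(1/2) = -3/2.
r3: (-5)·(1/6) + (-4)·(1/6) + (-6)·(1/6) + (-1)·(1/2) = -3.
The best pure response is r1 with expected payoff -7/6.

-7/6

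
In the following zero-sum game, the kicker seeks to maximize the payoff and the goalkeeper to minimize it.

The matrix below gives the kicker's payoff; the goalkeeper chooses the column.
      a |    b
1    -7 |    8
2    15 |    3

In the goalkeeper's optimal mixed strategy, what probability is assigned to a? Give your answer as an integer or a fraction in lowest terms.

Row minima are -7 and 3, so the kicker's maximin is 3; column maxima are 15 and 8, so the goalkeeper's minimax is 8. These differ, so the equilibrium is in mixed strategies.
Let the goalkeeper play a with probability q. The kicker is indifferent when −7q + 8(1−q) = 15q + 3(1−q), giving q = 5/27.

5/27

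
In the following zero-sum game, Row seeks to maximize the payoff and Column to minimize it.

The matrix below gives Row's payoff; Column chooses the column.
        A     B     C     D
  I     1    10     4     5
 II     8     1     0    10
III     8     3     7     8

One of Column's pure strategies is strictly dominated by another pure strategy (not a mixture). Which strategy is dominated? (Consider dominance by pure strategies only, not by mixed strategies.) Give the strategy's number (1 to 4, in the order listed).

4

Column prefers columns that give Row less. Compare D with C: 4 < 5, 0 < 10, 7 < 8.
So C strictly dominates D for Column; D is strictly dominated.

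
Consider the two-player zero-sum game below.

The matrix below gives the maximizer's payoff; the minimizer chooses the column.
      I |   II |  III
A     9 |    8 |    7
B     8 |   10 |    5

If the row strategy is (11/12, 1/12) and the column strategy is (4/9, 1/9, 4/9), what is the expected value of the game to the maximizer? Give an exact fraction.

Against (4/9, 1/9, 4/9), each row's expected payoff is A: 8; B: 62/9.
Taking the (11/12, 1/12)-weighted average: (11/12)·(8) + (1/12)·(62/9) = 427/54.

427/54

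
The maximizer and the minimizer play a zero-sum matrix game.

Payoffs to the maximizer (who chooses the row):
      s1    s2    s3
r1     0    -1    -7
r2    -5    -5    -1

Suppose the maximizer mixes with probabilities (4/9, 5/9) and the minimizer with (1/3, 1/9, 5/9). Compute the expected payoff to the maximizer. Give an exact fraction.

Against (1/3, 1/9, 5/9), each row's expected payoff is r1: -4; r2: -25/9.
Taking the (4/9, 5/9)-weighted average: (4/9)·(-4) + (5/9)·(-25/9) = -269/81.

-269/81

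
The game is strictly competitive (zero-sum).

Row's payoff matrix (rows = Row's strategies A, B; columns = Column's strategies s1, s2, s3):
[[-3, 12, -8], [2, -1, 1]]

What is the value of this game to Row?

2/11

Column s1 is strictly dominated by s3 for Column (it gives Row more in every row).
The remaining 2×2 game on (A, B) × (s2, s3) has no saddle point. Let Row play A with probability p; indifference gives 12p − (1−p) = −8p + (1−p), so p = 1/11.
Similarly Column's optimal q on s2 is 9/22, and the value is 12·(9/22) + (-8)·(13/22) = 2/11.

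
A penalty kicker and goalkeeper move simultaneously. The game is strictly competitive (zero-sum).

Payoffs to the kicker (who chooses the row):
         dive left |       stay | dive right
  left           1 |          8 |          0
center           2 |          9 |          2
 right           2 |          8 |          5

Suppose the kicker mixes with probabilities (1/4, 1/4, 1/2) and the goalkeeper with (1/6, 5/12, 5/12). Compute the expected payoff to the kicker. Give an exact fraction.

Against (1/6, 5/12, 5/12), each row's expected payoff is left: 7/2; center: 59/12; right: 23/4.
Taking the (1/4, 1/4, 1/2)-weighted average: (1/4)·(7/2) + (1/4)·(59/12) + (1/2)·(23/4) = 239/48.

239/48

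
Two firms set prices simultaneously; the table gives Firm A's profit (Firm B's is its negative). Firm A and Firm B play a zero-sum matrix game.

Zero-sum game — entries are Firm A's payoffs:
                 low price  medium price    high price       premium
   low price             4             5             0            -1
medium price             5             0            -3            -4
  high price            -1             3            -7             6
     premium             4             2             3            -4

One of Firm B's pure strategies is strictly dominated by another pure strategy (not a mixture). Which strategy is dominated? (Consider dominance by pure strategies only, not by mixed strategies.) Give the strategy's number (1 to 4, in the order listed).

Firm B prefers columns that give Firm A less. Compare low price with high price: 0 < 4, -3 < 5, -7 < -1, 3 < 4.
So high price strictly dominates low price for Firm B; low price is strictly dominated.

1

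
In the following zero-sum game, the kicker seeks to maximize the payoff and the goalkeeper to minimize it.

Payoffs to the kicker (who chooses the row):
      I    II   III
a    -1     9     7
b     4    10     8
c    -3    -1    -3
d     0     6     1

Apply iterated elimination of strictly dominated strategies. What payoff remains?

4

Row d is strictly dominated by row b (4>0, 10>6, 8>1); eliminate d.
Column II is strictly dominated by I for the goalkeeper (-1<9, 4<10, -3<-1); eliminate II.
Row a is strictly dominated by row b (4>-1, 8>7); eliminate a.
Row c is strictly dominated by row b (4>-3, 8>-3); eliminate c.
Column III is strictly dominated by I for the goalkeeper (4<8); eliminate III.
Only (b, I) remains, with payoff 4.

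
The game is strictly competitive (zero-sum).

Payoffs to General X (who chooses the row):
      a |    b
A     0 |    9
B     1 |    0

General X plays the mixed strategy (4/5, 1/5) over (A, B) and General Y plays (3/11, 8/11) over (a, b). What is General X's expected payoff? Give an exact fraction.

291/55

Against (3/11, 8/11), each row's expected payoff is A: 72/11; B: 3/11.
Taking the (4/5, 1/5)-weighted average: (4/5)·(72/11) + (1/5)·(3/11) = 291/55.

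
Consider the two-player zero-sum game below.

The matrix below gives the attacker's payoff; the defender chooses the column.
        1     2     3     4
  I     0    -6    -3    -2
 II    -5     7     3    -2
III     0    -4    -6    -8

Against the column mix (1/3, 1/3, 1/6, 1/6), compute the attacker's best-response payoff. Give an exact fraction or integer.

I: (0)·(1/3) + (-6)·(1/3) + (-3)·(1/6) + (-2)·(1/6) = -17/6.
II: (-5)·(1/3) + (7)·(1/3) + (3)·(1/6) + (-2)·(1/6) = 5/6.
III: (0)·(1/3) + (-4)·(1/3) + (-6)·(1/6) + (-8)·(1/6) = -11/3.
The best pure response is II with expected payoff 5/6.

5/6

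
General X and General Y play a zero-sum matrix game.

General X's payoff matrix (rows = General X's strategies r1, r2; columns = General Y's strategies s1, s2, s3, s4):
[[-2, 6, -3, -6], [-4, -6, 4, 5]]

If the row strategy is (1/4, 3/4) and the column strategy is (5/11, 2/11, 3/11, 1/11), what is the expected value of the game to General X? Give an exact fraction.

Against (5/11, 2/11, 3/11, 1/11), each row's expected payoff is r1: -13/11; r2: -15/11.
Taking the (1/4, 3/4)-weighted average: (1/4)·(-13/11) + (3/4)·(-15/11) = -29/22.

-29/22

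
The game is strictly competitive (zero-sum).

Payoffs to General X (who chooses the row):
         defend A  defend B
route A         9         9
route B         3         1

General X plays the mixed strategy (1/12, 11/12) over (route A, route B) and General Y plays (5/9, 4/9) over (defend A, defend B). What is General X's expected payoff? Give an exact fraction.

Against (5/9, 4/9), each row's expected payoff is route A: 9; route B: 19/9.
Taking the (1/12, 11/12)-weighted average: (1/12)·(9) + (11/12)·(19/9) = 145/54.

145/54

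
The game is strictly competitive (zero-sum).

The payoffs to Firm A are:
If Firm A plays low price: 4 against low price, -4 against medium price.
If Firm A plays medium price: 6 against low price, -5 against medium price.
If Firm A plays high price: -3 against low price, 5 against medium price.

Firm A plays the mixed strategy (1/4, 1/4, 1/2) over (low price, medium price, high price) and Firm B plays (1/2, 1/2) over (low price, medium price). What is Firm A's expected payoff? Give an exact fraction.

Against (1/2, 1/2), each row's expected payoff is low price: 0; medium price: 1/2; high price: 1.
Taking the (1/4, 1/4, 1/2)-weighted average: (1/4)·(0) + (1/4)·(1/2) + (1/2)·(1) = 5/8.

5/8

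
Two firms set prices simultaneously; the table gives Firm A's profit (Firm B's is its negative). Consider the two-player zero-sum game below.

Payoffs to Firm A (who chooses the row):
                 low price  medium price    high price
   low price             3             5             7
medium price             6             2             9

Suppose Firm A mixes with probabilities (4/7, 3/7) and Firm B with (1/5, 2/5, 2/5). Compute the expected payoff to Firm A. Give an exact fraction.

Against (1/5, 2/5, 2/5), each row's expected payoff is low price: 27/5; medium price: 28/5.
Taking the (4/7, 3/7)-weighted average: (4/7)·(27/5) + (3/7)·(28/5) = 192/35.

192/35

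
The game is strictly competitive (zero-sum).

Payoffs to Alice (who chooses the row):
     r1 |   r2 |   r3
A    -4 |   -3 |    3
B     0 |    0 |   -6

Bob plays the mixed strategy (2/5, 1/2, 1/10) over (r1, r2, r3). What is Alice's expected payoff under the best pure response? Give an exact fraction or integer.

A: (-4)·(2/5) + (-3)·(1/2) + (3)·(1/10) = -14/5.
B: (0)·(2/5) + (0)·(1/2) + (-6)·(1/10) = -3/5.
The best pure response is B with expected payoff -3/5.

-3/5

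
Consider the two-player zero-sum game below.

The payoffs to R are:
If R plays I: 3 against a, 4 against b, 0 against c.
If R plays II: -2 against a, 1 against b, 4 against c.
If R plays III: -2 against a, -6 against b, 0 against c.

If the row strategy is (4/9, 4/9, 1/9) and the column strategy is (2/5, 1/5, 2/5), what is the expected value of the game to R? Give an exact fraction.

10/9

Against (2/5, 1/5, 2/5), each row's expected payoff is I: 2; II: 1; III: -2.
Taking the (4/9, 4/9, 1/9)-weighted average: (4/9)·(2) + (4/9)·(1) + (1/9)·(-2) = 10/9.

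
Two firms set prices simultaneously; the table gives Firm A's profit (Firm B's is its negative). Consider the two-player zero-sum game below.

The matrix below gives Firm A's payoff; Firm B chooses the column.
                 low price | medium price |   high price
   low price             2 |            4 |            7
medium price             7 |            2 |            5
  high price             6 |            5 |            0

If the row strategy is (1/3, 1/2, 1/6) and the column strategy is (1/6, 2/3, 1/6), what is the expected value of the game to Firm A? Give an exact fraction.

Against (1/6, 2/3, 1/6), each row's expected payoff is low price: 25/6; medium price: 10/3; high price: 13/3.
Taking the (1/3, 1/2, 1/6)-weighted average: (1/3)·(25/6) + (1/2)·(10/3) + (1/6)·(13/3) = 34/9.

34/9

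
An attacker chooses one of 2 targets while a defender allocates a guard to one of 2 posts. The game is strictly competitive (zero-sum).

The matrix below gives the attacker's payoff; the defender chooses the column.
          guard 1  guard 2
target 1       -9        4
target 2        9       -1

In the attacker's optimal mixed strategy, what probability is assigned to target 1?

Row minima are -9 and -1, so the attacker's maximin is -1; column maxima are 9 and 4, so the defender's minimax is 4. These differ, so the equilibrium is in mixed strategies.
Let the attacker play target 1 with probability p. The defender is indifferent when −9p + 9(1−p) = 4p − (1−p), giving p = 10/23.

10/23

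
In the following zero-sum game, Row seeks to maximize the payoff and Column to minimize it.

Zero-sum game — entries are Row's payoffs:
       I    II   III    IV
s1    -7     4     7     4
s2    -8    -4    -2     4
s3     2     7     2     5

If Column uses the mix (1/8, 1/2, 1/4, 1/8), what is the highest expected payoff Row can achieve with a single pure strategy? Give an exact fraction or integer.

s1: (-7)·(1/8) + (4)·(1/2) + (7)·(1/4) + (4)·(1/8) = 27/8.
s2: (-8)·(1/8) + (-4)·(1/2) + (-2)·(1/4) + (4)·(1/8) = -3.
s3: (2)·(1/8) + (7)·(1/2) + (2)·(1/4) + (5)·(1/8) = 39/8.
The best pure response is s3 with expected payoff 39/8.

39/8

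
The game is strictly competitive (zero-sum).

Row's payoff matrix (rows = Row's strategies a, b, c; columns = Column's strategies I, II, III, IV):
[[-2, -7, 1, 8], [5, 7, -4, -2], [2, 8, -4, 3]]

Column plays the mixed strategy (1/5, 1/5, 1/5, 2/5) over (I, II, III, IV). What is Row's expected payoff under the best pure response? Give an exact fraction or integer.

12/5

a: (-2)·(1/5) + (-7)·(1/5) + (1)·(1/5) + (8)·(2/5) = 8/5.
b: (5)·(1/5) + (7)·(1/5) + (-4)·(1/5) + (-2)·(2/5) = 4/5.
c: (2)·(1/5) + (8)·(1/5) + (-4)·(1/5) + (3)·(2/5) = 12/5.
The best pure response is c with expected payoff 12/5.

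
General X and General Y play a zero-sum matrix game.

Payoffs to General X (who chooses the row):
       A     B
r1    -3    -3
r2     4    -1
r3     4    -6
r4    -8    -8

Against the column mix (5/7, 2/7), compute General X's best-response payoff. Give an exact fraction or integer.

r1: (-3)·(5/7) + (-3)·(2/7) = -3.
r2: (4)·(5/7) + (-1)·(2/7) = 18/7.
r3: (4)·(5/7) + (-6)·(2/7) = 8/7.
r4: (-8)·(5/7) + (-8)·(2/7) = -8.
The best pure response is r2 with expected payoff 18/7.

18/7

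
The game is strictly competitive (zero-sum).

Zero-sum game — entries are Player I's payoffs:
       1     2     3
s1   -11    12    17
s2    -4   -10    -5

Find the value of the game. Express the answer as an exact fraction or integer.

Column 3 is strictly dominated by 2 for Player II (it gives Player I more in every row).
The remaining 2×2 game on (s1, s2) × (1, 2) has no saddle point. Let Player I play s1 with probability p; indifference gives −11p − 4(1−p) = 12p − 10(1−p), so p = 6/29.
Similarly Player II's optimal q on 1 is 22/29, and the value is -11·(22/29) + (12)·(7/29) = -158/29.

-158/29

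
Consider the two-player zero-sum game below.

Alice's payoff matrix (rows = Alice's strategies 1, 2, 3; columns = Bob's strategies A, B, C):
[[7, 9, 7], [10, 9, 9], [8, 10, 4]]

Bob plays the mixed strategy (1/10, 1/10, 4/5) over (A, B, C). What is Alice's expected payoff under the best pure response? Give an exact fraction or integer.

91/10

1: (7)·(1/10) + (9)·(1/10) + (7)·(4/5) = 36/5.
2: (10)·(1/10) + (9)·(1/10) + (9)·(4/5) = 91/10.
3: (8)·(1/10) + (10)·(1/10) + (4)·(4/5) = 5.
The best pure response is 2 with expected payoff 91/10.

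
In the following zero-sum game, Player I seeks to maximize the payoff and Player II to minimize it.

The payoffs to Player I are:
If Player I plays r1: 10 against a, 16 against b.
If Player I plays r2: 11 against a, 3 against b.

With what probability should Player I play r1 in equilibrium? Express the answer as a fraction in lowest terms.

4/7

Row minima are 10 and 3, so Player I's maximin is 10; column maxima are 11 and 16, so Player II's minimax is 11. These differ, so the equilibrium is in mixed strategies.
Let Player I play r1 with probability p. Player II is indifferent when 10p + 11(1−p) = 16p + 3(1−p), giving p = 4/7.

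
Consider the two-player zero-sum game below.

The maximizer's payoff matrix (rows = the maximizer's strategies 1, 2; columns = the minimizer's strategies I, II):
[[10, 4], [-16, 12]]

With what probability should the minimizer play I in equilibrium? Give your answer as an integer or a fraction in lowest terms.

4/17

Row minima are 4 and -16, so the maximizer's maximin is 4; column maxima are 10 and 12, so the minimizer's minimax is 10. These differ, so the equilibrium is in mixed strategies.
Let the minimizer play I with probability q. The maximizer is indifferent when 10q + 4(1−q) = −16q + 12(1−q), giving q = 4/17.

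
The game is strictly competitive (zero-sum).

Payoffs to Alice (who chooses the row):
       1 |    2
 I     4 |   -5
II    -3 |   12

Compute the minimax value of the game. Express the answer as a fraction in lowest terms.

Row minima are -5 and -3, so Alice's maximin is -3; column maxima are 4 and 12, so Bob's minimax is 4. These differ, so the equilibrium is in mixed strategies.
Let Alice play I with probability p. Bob is indifferent when 4p − 3(1−p) = −5p + 12(1−p), giving p = 5/8.
Let Bob play 1 with probability q. Alice is indifferent when 4q − 5(1−q) = −3q + 12(1−q), giving q = 17/24.
The value is 4·(17/24) + (-5)·(7/24) = 11/8.

11/8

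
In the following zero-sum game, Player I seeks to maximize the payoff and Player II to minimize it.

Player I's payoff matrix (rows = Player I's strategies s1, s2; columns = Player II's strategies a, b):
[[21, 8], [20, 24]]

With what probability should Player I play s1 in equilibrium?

4/17

Row minima are 8 and 20, so Player I's maximin is 20; column maxima are 21 and 24, so Player II's minimax is 21. These differ, so the equilibrium is in mixed strategies.
Let Player I play s1 with probability p. Player II is indifferent when 21p + 20(1−p) = 8p + 24(1−p), giving p = 4/17.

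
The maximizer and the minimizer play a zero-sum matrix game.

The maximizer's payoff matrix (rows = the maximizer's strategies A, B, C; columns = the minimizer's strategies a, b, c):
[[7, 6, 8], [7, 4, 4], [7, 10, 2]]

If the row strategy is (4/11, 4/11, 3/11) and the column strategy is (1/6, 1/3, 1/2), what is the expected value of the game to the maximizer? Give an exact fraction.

379/66

Against (1/6, 1/3, 1/2), each row's expected payoff is A: 43/6; B: 9/2; C: 11/2.
Taking the (4/11, 4/11, 3/11)-weighted average: (4/11)·(43/6) + (4/11)·(9/2) + (3/11)·(11/2) = 379/66.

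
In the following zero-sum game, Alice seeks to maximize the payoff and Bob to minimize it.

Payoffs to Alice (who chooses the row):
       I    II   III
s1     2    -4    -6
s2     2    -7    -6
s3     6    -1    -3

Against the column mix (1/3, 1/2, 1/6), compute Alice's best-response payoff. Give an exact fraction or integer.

s1: (2)·(1/3) + (-4)·(1/2) + (-6)·(1/6) = -7/3.
s2: (2)·(1/3) + (-7)·(1/2) + (-6)·(1/6) = -23/6.
s3: (6)·(1/3) + (-1)·(1/2) + (-3)·(1/6) = 1.
The best pure response is s3 with expected payoff 1.

1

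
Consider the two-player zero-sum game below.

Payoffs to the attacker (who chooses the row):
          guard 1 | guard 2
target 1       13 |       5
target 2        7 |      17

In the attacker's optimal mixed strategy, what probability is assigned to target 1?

5/9

Row minima are 5 and 7, so the attacker's maximin is 7; column maxima are 13 and 17, so the defender's minimax is 13. These differ, so the equilibrium is in mixed strategies.
Let the attacker play target 1 with probability p. The defender is indifferent when 13p + 7(1−p) = 5p + 17(1−p), giving p = 5/9.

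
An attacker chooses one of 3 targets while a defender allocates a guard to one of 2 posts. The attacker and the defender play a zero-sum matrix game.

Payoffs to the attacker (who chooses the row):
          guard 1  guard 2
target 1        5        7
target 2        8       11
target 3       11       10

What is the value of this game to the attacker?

Row target 1 is strictly dominated by row target 2, so the attacker never plays it.
The remaining 2×2 game on (target 2, target 3) × (guard 1, guard 2) has no saddle point. Let the attacker play target 2 with probability p; indifference gives 8p + 11(1−p) = 11p + 10(1−p), so p = 1/4.
Similarly the defender's optimal q on guard 1 is 1/4, and the value is 8·(1/4) + (11)·(3/4) = 41/4.

41/4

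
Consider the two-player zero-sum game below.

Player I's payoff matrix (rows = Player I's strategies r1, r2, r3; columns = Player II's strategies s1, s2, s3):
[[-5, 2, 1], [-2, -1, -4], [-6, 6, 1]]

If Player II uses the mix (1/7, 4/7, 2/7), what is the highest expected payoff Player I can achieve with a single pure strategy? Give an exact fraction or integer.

r1: (-5)·(1/7) + (2)·(4/7) + (1)·(2/7) = 5/7.
r2: (-2)·(1/7) + (-1)·(4/7) + (-4)·(2/7) = -2.
r3: (-6)·(1/7) + (6)·(4/7) + (1)·(2/7) = 20/7.
The best pure response is r3 with expected payoff 20/7.

20/7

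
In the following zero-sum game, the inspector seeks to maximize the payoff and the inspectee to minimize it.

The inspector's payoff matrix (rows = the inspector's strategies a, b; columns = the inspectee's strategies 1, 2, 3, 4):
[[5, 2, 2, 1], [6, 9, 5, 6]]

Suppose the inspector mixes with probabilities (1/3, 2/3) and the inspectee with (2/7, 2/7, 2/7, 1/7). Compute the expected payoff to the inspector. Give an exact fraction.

Against (2/7, 2/7, 2/7, 1/7), each row's expected payoff is a: 19/7; b: 46/7.
Taking the (1/3, 2/3)-weighted average: (1/3)·(19/7) + (2/3)·(46/7) = 37/7.

37/7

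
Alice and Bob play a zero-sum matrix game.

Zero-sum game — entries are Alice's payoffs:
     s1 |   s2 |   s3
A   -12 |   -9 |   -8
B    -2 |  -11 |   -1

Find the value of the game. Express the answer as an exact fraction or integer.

Column s3 is strictly dominated by s1 for Bob (it gives Alice more in every row).
The remaining 2×2 game on (A, B) × (s1, s2) has no saddle point. Let Alice play A with probability p; indifference gives −12p − 2(1−p) = −9p − 11(1−p), so p = 3/4.
Similarly Bob's optimal q on s1 is 1/6, and the value is -12·(1/6) + (-9)·(5/6) = -19/2.

-19/2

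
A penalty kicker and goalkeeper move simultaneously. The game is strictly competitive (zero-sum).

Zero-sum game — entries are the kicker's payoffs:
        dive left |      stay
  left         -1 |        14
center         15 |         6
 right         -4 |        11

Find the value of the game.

9

Row right is strictly dominated by row left, so the kicker never plays it.
The remaining 2×2 game on (left, center) × (dive left, stay) has no saddle point. Let the kicker play left with probability p; indifference gives −p + 15(1−p) = 14p + 6(1−p), so p = 3/8.
Similarly the goalkeeper's optimal q on dive left is 1/3, and the value is -1·(1/3) + (14)·(2/3) = 9.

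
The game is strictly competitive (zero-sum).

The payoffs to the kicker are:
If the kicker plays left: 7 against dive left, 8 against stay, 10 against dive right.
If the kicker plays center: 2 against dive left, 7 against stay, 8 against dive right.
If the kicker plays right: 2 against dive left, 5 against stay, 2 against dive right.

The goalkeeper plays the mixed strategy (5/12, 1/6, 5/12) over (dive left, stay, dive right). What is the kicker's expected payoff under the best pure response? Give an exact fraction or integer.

101/12

left: (7)·(5/12) + (8)·(1/6) + (10)·(5/12) = 101/12.
center: (2)·(5/12) + (7)·(1/6) + (8)·(5/12) = 16/3.
right: (2)·(5/12) + (5)·(1/6) + (2)·(5/12) = 5/2.
The best pure response is left with expected payoff 101/12.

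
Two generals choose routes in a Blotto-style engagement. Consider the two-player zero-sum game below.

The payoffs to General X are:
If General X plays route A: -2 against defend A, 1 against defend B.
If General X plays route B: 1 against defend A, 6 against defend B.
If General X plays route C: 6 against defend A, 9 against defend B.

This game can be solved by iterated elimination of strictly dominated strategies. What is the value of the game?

Row route A is strictly dominated by row route B (1>-2, 6>1); eliminate route A.
Row route B is strictly dominated by row route C (6>1, 9>6); eliminate route B.
Column defend B is strictly dominated by defend A for General Y (6<9); eliminate defend B.
Only (route C, defend A) remains, with payoff 6.

6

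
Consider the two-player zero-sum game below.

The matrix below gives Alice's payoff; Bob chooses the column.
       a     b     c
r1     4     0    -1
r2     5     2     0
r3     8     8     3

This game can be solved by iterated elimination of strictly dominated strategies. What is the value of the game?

3

Row r1 is strictly dominated by row r2 (5>4, 2>0, 0>-1); eliminate r1.
Row r2 is strictly dominated by row r3 (8>5, 8>2, 3>0); eliminate r2.
Column b is strictly dominated by c for Bob (3<8); eliminate b.
Column a is strictly dominated by c for Bob (3<8); eliminate a.
Only (r3, c) remains, with payoff 3.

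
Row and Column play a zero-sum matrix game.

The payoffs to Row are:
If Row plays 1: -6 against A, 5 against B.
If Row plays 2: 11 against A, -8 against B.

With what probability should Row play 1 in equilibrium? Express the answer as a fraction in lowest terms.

19/30

Row minima are -6 and -8, so Row's maximin is -6; column maxima are 11 and 5, so Column's minimax is 5. These differ, so the equilibrium is in mixed strategies.
Let Row play 1 with probability p. Column is indifferent when −6p + 11(1−p) = 5p − 8(1−p), giving p = 19/30.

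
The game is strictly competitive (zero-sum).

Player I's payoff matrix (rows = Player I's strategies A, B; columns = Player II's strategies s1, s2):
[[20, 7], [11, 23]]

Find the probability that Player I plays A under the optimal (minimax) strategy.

Row minima are 7 and 11, so Player I's maximin is 11; column maxima are 20 and 23, so Player II's minimax is 20. These differ, so the equilibrium is in mixed strategies.
Let Player I play A with probability p. Player II is indifferent when 20p + 11(1−p) = 7p + 23(1−p), giving p = 12/25.

12/25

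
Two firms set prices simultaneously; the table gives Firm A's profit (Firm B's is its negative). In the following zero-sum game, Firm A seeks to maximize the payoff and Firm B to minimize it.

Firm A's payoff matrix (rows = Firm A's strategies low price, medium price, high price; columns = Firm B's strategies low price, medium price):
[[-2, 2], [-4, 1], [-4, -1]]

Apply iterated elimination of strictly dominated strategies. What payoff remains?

-2

Row medium price is strictly dominated by row low price (-2>-4, 2>1); eliminate medium price.
Column medium price is strictly dominated by low price for Firm B (-2<2, -4<-1); eliminate medium price.
Row high price is strictly dominated by row low price (-2>-4); eliminate high price.
Only (low price, low price) remains, with payoff -2.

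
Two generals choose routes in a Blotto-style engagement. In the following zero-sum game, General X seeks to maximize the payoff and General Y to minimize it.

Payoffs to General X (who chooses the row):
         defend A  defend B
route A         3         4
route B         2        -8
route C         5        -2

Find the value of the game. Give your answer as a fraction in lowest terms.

13/4

Row route B is strictly dominated by row route C, so General X never plays it.
The remaining 2×2 game on (route A, route C) × (defend A, defend B) has no saddle point. Let General X play route A with probability p; indifference gives 3p + 5(1−p) = 4p − 2(1−p), so p = 7/8.
Similarly General Y's optimal q on defend A is 3/4, and the value is 3·(3/4) + (4)·(1/4) = 13/4.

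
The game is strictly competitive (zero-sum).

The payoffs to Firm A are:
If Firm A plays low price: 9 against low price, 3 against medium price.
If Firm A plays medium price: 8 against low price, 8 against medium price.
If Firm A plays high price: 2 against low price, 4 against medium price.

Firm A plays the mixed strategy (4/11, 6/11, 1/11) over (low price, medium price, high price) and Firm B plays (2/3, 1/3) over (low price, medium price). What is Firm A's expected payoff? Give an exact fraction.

236/33

Against (2/3, 1/3), each row's expected payoff is low price: 7; medium price: 8; high price: 8/3.
Taking the (4/11, 6/11, 1/11)-weighted average: (4/11)·(7) + (6/11)·(8) + (1/11)·(8/3) = 236/33.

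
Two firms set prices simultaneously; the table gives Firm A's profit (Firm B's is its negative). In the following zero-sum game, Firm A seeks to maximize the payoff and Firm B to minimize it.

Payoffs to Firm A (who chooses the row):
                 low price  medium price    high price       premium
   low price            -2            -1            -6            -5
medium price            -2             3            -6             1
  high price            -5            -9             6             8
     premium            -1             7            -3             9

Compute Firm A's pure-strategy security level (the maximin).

-3

The worst-case payoff for each row is low price: -6, medium price: -6, high price: -9, premium: -3.
The best of these is -3.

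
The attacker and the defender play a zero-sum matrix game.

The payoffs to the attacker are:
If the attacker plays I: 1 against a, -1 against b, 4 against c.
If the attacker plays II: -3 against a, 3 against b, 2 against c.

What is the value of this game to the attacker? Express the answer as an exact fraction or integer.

0

Column c is strictly dominated by a for the defender (it gives the attacker more in every row).
The remaining 2×2 game on (I, II) × (a, b) has no saddle point. Let the attacker play I with probability p; indifference gives p − 3(1−p) = −p + 3(1−p), so p = 3/4.
Similarly the defender's optimal q on a is 1/2, and the value is 1·(1/2) + (-1)·(1/2) = 0.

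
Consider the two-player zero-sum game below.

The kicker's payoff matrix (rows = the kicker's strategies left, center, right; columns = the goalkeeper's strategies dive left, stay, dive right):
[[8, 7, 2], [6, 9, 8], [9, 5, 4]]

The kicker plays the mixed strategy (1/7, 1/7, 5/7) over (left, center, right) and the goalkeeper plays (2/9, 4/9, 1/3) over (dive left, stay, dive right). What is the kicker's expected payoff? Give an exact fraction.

Against (2/9, 4/9, 1/3), each row's expected payoff is left: 50/9; center: 8; right: 50/9.
Taking the (1/7, 1/7, 5/7)-weighted average: (1/7)·(50/9) + (1/7)·(8) + (5/7)·(50/9) = 124/21.

124/21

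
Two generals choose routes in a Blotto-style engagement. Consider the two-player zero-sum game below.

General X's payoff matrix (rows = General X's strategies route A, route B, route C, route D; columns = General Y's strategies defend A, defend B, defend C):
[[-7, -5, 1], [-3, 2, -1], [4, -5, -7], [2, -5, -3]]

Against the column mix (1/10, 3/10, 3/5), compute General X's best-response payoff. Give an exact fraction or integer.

-3/10

route A: (-7)·(1/10) + (-5)·(3/10) + (1)·(3/5) = -8/5.
route B: (-3)·(1/10) + (2)·(3/10) + (-1)·(3/5) = -3/10.
route C: (4)·(1/10) + (-5)·(3/10) + (-7)·(3/5) = -53/10.
route D: (2)·(1/10) + (-5)·(3/10) + (-3)·(3/5) = -31/10.
The best pure response is route B with expected payoff -3/10.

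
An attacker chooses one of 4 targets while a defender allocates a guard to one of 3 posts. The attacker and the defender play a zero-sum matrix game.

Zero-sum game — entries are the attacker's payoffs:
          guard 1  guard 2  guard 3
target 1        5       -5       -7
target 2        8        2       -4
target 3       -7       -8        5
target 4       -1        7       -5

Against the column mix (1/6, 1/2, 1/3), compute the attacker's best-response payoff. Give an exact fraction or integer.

target 1: (5)·(1/6) + (-5)·(1/2) + (-7)·(1/3) = -4.
target 2: (8)·(1/6) + (2)·(1/2) + (-4)·(1/3) = 1.
target 3: (-7)·(1/6) + (-8)·(1/2) + (5)·(1/3) = -7/2.
target 4: (-1)·(1/6) + (7)·(1/2) + (-5)·(1/3) = 5/3.
The best pure response is target 4 with expected payoff 5/3.

5/3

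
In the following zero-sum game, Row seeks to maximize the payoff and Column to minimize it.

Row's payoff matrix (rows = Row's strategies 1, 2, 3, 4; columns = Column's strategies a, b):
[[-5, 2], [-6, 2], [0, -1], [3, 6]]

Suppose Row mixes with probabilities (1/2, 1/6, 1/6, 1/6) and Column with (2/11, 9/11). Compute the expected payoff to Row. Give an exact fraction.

Against (2/11, 9/11), each row's expected payoff is 1: 8/11; 2: 6/11; 3: -9/11; 4: 60/11.
Taking the (1/2, 1/6, 1/6, 1/6)-weighted average: (1/2)·(8/11) + (1/6)·(6/11) + (1/6)·(-9/11) + (1/6)·(60/11) = 27/22.

27/22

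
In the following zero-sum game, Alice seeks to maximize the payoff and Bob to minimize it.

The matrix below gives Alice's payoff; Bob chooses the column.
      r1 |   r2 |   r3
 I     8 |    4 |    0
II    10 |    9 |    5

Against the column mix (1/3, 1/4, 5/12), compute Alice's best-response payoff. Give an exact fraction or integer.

I: (8)·(1/3) + (4)·(1/4) + (0)·(5/12) = 11/3.
II: (10)·(1/3) + (9)·(1/4) + (5)·(5/12) = 23/3.
The best pure response is II with expected payoff 23/3.

23/3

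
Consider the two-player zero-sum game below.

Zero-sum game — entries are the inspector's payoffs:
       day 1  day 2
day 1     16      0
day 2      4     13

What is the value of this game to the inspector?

Row minima are 0 and 4, so the inspector's maximin is 4; column maxima are 16 and 13, so the inspectee's minimax is 13. These differ, so the equilibrium is in mixed strategies.
Let the inspector play day 1 with probability p. The inspectee is indifferent when 16p + 4(1−p) = 13(1−p), giving p = 9/25.
Let the inspectee play day 1 with probability q. The inspector is indifferent when 16q = 4q + 13(1−q), giving q = 13/25.
The value is 16·(13/25) + (0)·(12/25) = 208/25.

208/25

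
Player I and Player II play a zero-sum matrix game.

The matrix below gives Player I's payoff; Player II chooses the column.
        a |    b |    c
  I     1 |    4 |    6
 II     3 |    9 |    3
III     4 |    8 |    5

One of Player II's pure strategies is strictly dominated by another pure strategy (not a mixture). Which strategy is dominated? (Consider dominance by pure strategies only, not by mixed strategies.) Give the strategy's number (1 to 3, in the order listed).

Player II prefers columns that give Player I less. Compare b with a: 1 < 4, 3 < 9, 4 < 8.
So a strictly dominates b for Player II; b is strictly dominated.

2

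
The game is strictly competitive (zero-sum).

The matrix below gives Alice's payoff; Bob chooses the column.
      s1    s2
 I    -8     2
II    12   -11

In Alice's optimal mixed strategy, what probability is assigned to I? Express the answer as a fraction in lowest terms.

23/33

Row minima are -8 and -11, so Alice's maximin is -8; column maxima are 12 and 2, so Bob's minimax is 2. These differ, so the equilibrium is in mixed strategies.
Let Alice play I with probability p. Bob is indifferent when −8p + 12(1−p) = 2p − 11(1−p), giving p = 23/33.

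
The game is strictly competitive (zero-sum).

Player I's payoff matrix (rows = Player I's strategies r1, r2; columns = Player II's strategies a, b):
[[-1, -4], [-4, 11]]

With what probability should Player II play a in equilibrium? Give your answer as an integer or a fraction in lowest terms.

5/6

Row minima are -4 and -4, so Player I's maximin is -4; column maxima are -1 and 11, so Player II's minimax is -1. These differ, so the equilibrium is in mixed strategies.
Let Player II play a with probability q. Player I is indifferent when −q − 4(1−q) = −4q + 11(1−q), giving q = 5/6.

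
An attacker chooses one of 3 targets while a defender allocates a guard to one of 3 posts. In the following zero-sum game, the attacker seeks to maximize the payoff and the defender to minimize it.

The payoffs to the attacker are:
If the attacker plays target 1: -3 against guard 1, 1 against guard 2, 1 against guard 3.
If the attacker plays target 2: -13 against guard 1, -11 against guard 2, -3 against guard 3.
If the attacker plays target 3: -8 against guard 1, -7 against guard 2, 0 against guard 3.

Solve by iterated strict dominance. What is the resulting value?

Row target 2 is strictly dominated by row target 1 (-3>-13, 1>-11, 1>-3); eliminate target 2.
Row target 3 is strictly dominated by row target 1 (-3>-8, 1>-7, 1>0); eliminate target 3.
Column guard 3 is strictly dominated by guard 1 for the defender (-3<1); eliminate guard 3.
Column guard 2 is strictly dominated by guard 1 for the defender (-3<1); eliminate guard 2.
Only (target 1, guard 1) remains, with payoff -3.

-3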